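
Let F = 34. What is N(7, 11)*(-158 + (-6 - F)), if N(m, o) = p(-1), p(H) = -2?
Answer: 396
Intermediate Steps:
N(m, o) = -2
N(7, 11)*(-158 + (-6 - F)) = -2*(-158 + (-6 - 1*34)) = -2*(-158 + (-6 - 34)) = -2*(-158 - 40) = -2*(-198) = 396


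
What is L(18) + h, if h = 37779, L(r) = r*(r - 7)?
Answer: 37977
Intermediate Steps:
L(r) = r*(-7 + r)
L(18) + h = 18*(-7 + 18) + 37779 = 18*11 + 37779 = 198 + 37779 = 37977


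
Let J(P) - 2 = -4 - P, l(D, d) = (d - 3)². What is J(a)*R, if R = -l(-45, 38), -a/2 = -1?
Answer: 4900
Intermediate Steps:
a = 2 (a = -2*(-1) = 2)
l(D, d) = (-3 + d)²
R = -1225 (R = -(-3 + 38)² = -1*35² = -1*1225 = -1225)
J(P) = -2 - P (J(P) = 2 + (-4 - P) = -2 - P)
J(a)*R = (-2 - 1*2)*(-1225) = (-2 - 2)*(-1225) = -4*(-1225) = 4900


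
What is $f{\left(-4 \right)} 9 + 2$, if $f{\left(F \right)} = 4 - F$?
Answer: $74$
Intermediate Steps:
$f{\left(-4 \right)} 9 + 2 = \left(4 - -4\right) 9 + 2 = \left(4 + 4\right) 9 + 2 = 8 \cdot 9 + 2 = 72 + 2 = 74$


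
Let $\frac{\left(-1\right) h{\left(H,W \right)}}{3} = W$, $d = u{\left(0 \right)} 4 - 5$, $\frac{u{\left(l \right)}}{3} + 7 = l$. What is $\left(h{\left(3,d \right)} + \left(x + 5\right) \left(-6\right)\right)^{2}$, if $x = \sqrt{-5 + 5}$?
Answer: $56169$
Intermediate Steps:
$x = 0$ ($x = \sqrt{0} = 0$)
$u{\left(l \right)} = -21 + 3 l$
$d = -89$ ($d = \left(-21 + 3 \cdot 0\right) 4 - 5 = \left(-21 + 0\right) 4 - 5 = \left(-21\right) 4 - 5 = -84 - 5 = -89$)
$h{\left(H,W \right)} = - 3 W$
$\left(h{\left(3,d \right)} + \left(x + 5\right) \left(-6\right)\right)^{2} = \left(\left(-3\right) \left(-89\right) + \left(0 + 5\right) \left(-6\right)\right)^{2} = \left(267 + 5 \left(-6\right)\right)^{2} = \left(267 - 30\right)^{2} = 237^{2} = 56169$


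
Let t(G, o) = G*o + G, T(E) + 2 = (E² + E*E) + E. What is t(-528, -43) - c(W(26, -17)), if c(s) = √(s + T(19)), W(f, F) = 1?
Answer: 22176 - 2*√185 ≈ 22149.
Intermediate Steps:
T(E) = -2 + E + 2*E² (T(E) = -2 + ((E² + E*E) + E) = -2 + ((E² + E²) + E) = -2 + (2*E² + E) = -2 + (E + 2*E²) = -2 + E + 2*E²)
c(s) = √(739 + s) (c(s) = √(s + (-2 + 19 + 2*19²)) = √(s + (-2 + 19 + 2*361)) = √(s + (-2 + 19 + 722)) = √(s + 739) = √(739 + s))
t(G, o) = G + G*o
t(-528, -43) - c(W(26, -17)) = -528*(1 - 43) - √(739 + 1) = -528*(-42) - √740 = 22176 - 2*√185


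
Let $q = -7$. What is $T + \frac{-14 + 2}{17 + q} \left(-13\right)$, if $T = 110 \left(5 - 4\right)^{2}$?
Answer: $\frac{628}{5} \approx 125.6$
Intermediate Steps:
$T = 110$ ($T = 110 \cdot 1^{2} = 110 \cdot 1 = 110$)
$T + \frac{-14 + 2}{17 + q} \left(-13\right) = 110 + \frac{-14 + 2}{17 - 7} \left(-13\right) = 110 + - \frac{12}{10} \left(-13\right) = 110 + \left(-12\right) \frac{1}{10} \left(-13\right) = 110 - - \frac{78}{5} = 110 + \frac{78}{5} = \frac{628}{5}$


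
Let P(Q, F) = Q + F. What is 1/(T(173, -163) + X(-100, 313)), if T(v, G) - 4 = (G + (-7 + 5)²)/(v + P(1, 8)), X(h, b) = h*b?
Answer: -182/5696031 ≈ -3.1952e-5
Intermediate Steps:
P(Q, F) = F + Q
X(h, b) = b*h
T(v, G) = 4 + (4 + G)/(9 + v) (T(v, G) = 4 + (G + (-7 + 5)²)/(v + (8 + 1)) = 4 + (G + (-2)²)/(v + 9) = 4 + (G + 4)/(9 + v) = 4 + (4 + G)/(9 + v))
1/(T(173, -163) + X(-100, 313)) = 1/((40 - 163 + 4*173)/(9 + 173) + 313*(-100)) = 1/((40 - 163 + 692)/182 - 31300) = 1/((1/182)*569 - 31300) = 1/(569/182 - 31300) = 1/(-5696031/182) = -182/5696031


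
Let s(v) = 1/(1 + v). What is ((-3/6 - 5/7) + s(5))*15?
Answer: -110/7 ≈ -15.714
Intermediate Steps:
((-3/6 - 5/7) + s(5))*15 = ((-3/6 - 5/7) + 1/(1 + 5))*15 = ((-3*⅙ - 5*⅐) + 1/6)*15 = ((-½ - 5/7) + ⅙)*15 = (-17/14 + ⅙)*15 = -22/21*15 = -110/7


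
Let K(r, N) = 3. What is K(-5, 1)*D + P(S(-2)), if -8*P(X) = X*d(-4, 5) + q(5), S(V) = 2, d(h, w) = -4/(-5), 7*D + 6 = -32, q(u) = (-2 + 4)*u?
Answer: -2483/140 ≈ -17.736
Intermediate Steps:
q(u) = 2*u
D = -38/7 (D = -6/7 + (⅐)*(-32) = -6/7 - 32/7 = -38/7 ≈ -5.4286)
d(h, w) = ⅘ (d(h, w) = -4*(-⅕) = ⅘)
P(X) = -5/4 - X/10 (P(X) = -(X*(⅘) + 2*5)/8 = -(4*X/5 + 10)/8 = -(10 + 4*X/5)/8 = -5/4 - X/10)
K(-5, 1)*D + P(S(-2)) = 3*(-38/7) + (-5/4 - ⅒*2) = -114/7 + (-5/4 - ⅕) = -114/7 - 29/20 = -2483/140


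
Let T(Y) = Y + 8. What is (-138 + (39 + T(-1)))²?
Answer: 8464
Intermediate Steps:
T(Y) = 8 + Y
(-138 + (39 + T(-1)))² = (-138 + (39 + (8 - 1)))² = (-138 + (39 + 7))² = (-138 + 46)² = (-92)² = 8464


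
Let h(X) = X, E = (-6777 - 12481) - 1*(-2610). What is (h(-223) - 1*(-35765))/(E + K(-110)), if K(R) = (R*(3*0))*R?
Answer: -17771/8324 ≈ -2.1349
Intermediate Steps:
E = -16648 (E = -19258 + 2610 = -16648)
K(R) = 0 (K(R) = (R*0)*R = 0*R = 0)
(h(-223) - 1*(-35765))/(E + K(-110)) = (-223 - 1*(-35765))/(-16648 + 0) = (-223 + 35765)/(-16648) = 35542*(-1/16648) = -17771/8324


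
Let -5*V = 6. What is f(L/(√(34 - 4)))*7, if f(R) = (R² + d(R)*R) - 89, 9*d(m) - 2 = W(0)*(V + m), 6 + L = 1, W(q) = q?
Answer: -3703/6 - 7*√30/27 ≈ -618.59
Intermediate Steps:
V = -6/5 (V = -⅕*6 = -6/5 ≈ -1.2000)
L = -5 (L = -6 + 1 = -5)
d(m) = 2/9 (d(m) = 2/9 + (0*(-6/5 + m))/9 = 2/9 + (⅑)*0 = 2/9 + 0 = 2/9)
f(R) = -89 + R² + 2*R/9 (f(R) = (R² + 2*R/9) - 89 = -89 + R² + 2*R/9)
f(L/(√(34 - 4)))*7 = (-89 + (-5/√(34 - 4))² + 2*(-5/√(34 - 4))/9)*7 = (-89 + (-5*√30/30)² + 2*(-5*√30/30)/9)*7 = (-89 + (-√30/6)² + 2*(-√30/6)/9)*7 = (-89 + ⅚ - √30/27)*7 = (-529/6 - √30/27)*7 = -3703/6 - 7*√30/27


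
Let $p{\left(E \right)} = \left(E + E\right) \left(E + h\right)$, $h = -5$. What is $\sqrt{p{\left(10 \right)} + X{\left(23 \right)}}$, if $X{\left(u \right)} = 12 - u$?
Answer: $\sqrt{89} \approx 9.434$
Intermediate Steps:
$p{\left(E \right)} = 2 E \left(-5 + E\right)$ ($p{\left(E \right)} = \left(E + E\right) \left(E - 5\right) = 2 E \left(-5 + E\right)$)
$\sqrt{p{\left(10 \right)} + X{\left(23 \right)}} = \sqrt{2 \cdot 10 \left(-5 + 10\right) + \left(12 - 23\right)} = \sqrt{2 \cdot 10 \cdot 5 + \left(12 - 23\right)} = \sqrt{100 - 11} = \sqrt{89}$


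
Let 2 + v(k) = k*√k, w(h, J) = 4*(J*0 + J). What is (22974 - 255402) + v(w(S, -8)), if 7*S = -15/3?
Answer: -232430 - 128*I*√2 ≈ -2.3243e+5 - 181.02*I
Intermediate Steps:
S = -5/7 (S = (-15/3)/7 = (-15*⅓)/7 = (⅐)*(-5) = -5/7 ≈ -0.71429)
w(h, J) = 4*J (w(h, J) = 4*(0 + J) = 4*J)
v(k) = -2 + k^(3/2) (v(k) = -2 + k*√k = -2 + k^(3/2))
(22974 - 255402) + v(w(S, -8)) = (22974 - 255402) + (-2 + (4*(-8))^(3/2)) = -232428 + (-2 + (-32)^(3/2)) = -232428 + (-2 - 128*I*√2) = -232430 - 128*I*√2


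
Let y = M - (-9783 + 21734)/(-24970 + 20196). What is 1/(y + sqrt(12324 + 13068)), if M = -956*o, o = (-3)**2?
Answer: -196037363830/1685636016965233 - 2096778992*sqrt(3)/1685636016965233 ≈ -0.00011845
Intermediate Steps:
o = 9
M = -8604 (M = -956*9 = -8604)
y = -41063545/4774 (y = -8604 - (-9783 + 21734)/(-24970 + 20196) = -8604 - 11951/(-4774) = -8604 - 11951*(-1)/4774 = -8604 - 1*(-11951/4774) = -8604 + 11951/4774 = -41063545/4774 ≈ -8601.5)
1/(y + sqrt(12324 + 13068)) = 1/(-41063545/4774 + sqrt(12324 + 13068)) = 1/(-41063545/4774 + sqrt(25392)) = 1/(-41063545/4774 + 92*sqrt(3))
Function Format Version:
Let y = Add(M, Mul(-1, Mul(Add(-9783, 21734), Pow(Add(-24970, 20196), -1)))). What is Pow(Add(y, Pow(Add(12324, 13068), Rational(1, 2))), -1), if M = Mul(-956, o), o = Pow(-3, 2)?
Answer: Add(Rational(-196037363830, 1685636016965233), Mul(Rational(-2096778992, 1685636016965233), Pow(3, Rational(1, 2)))) ≈ -0.00011845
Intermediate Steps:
o = 9
M = -8604 (M = Mul(-956, 9) = -8604)
y = Rational(-41063545, 4774) (y = Add(-8604, Mul(-1, Mul(Add(-9783, 21734), Pow(Add(-24970, 20196), -1)))) = Add(-8604, Mul(-1, Mul(11951, Pow(-4774, -1)))) = Add(-8604, Mul(-1, Mul(11951, Rational(-1, 4774)))) = Add(-8604, Mul(-1, Rational(-11951, 4774))) = Add(-8604, Rational(11951, 4774)) = Rational(-41063545, 4774) ≈ -8601.5)
Pow(Add(y, Pow(Add(12324, 13068), Rational(1, 2))), -1) = Pow(Add(Rational(-41063545, 4774), Pow(Add(12324, 13068), Rational(1, 2))), -1) = Pow(Add(Rational(-41063545, 4774), Pow(25392, Rational(1, 2))), -1) = Pow(Add(Rational(-41063545, 4774), Mul(92, Pow(3, Rational(1, 2)))), -1)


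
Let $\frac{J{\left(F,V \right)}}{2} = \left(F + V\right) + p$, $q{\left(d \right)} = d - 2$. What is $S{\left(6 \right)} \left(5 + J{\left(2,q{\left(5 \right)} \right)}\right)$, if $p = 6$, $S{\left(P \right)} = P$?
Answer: $162$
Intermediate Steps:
$q{\left(d \right)} = -2 + d$
$J{\left(F,V \right)} = 12 + 2 F + 2 V$ ($J{\left(F,V \right)} = 2 \left(\left(F + V\right) + 6\right) = 2 \left(6 + F + V\right) = 12 + 2 F + 2 V$)
$S{\left(6 \right)} \left(5 + J{\left(2,q{\left(5 \right)} \right)}\right) = 6 \left(5 + \left(12 + 2 \cdot 2 + 2 \left(-2 + 5\right)\right)\right) = 6 \left(5 + \left(12 + 4 + 2 \cdot 3\right)\right) = 6 \left(5 + \left(12 + 4 + 6\right)\right) = 6 \left(5 + 22\right) = 6 \cdot 27 = 162$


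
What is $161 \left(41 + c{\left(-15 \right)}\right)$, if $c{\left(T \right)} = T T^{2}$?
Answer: $-536774$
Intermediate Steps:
$c{\left(T \right)} = T^{3}$
$161 \left(41 + c{\left(-15 \right)}\right) = 161 \left(41 + \left(-15\right)^{3}\right) = 161 \left(41 - 3375\right) = 161 \left(-3334\right) = -536774$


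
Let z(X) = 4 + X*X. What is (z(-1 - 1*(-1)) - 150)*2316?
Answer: -338136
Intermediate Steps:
z(X) = 4 + X**2
(z(-1 - 1*(-1)) - 150)*2316 = ((4 + (-1 - 1*(-1))**2) - 150)*2316 = ((4 + (-1 + 1)**2) - 150)*2316 = ((4 + 0**2) - 150)*2316 = ((4 + 0) - 150)*2316 = (4 - 150)*2316 = -146*2316 = -338136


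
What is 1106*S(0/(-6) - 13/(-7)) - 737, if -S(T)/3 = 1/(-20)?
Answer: -5711/10 ≈ -571.10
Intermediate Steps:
S(T) = 3/20 (S(T) = -3/(-20) = -3*(-1/20) = 3/20)
1106*S(0/(-6) - 13/(-7)) - 737 = 1106*(3/20) - 737 = 1659/10 - 737 = -5711/10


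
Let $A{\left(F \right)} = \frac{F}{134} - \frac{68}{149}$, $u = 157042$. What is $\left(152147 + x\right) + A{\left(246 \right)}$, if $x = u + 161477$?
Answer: $\frac{4698672449}{9983} \approx 4.7067 \cdot 10^{5}$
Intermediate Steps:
$x = 318519$ ($x = 157042 + 161477 = 318519$)
$A{\left(F \right)} = - \frac{68}{149} + \frac{F}{134}$ ($A{\left(F \right)} = F \frac{1}{134} - \frac{68}{149} = \frac{F}{134} - \frac{68}{149} = - \frac{68}{149} + \frac{F}{134}$)
$\left(152147 + x\right) + A{\left(246 \right)} = \left(152147 + 318519\right) + \left(- \frac{68}{149} + \frac{1}{134} \cdot 246\right) = 470666 + \left(- \frac{68}{149} + \frac{123}{67}\right) = 470666 + \frac{13771}{9983} = \frac{4698672449}{9983}$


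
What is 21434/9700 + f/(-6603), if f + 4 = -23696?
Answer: 61903117/10674850 ≈ 5.7990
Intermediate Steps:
f = -23700 (f = -4 - 23696 = -23700)
21434/9700 + f/(-6603) = 21434/9700 - 23700/(-6603) = 21434*(1/9700) - 23700*(-1/6603) = 10717/4850 + 7900/2201 = 61903117/10674850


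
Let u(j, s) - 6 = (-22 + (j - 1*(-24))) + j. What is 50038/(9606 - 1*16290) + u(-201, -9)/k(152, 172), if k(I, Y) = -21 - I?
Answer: -3011539/578166 ≈ -5.2088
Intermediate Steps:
u(j, s) = 8 + 2*j (u(j, s) = 6 + ((-22 + (j - 1*(-24))) + j) = 6 + ((-22 + (j + 24)) + j) = 6 + ((-22 + (24 + j)) + j) = 6 + ((2 + j) + j) = 6 + (2 + 2*j) = 8 + 2*j)
50038/(9606 - 1*16290) + u(-201, -9)/k(152, 172) = 50038/(9606 - 1*16290) + (8 + 2*(-201))/(-21 - 1*152) = 50038/(9606 - 16290) + (8 - 402)/(-21 - 152) = 50038/(-6684) - 394/(-173) = 50038*(-1/6684) - 394*(-1/173) = -25019/3342 + 394/173 = -3011539/578166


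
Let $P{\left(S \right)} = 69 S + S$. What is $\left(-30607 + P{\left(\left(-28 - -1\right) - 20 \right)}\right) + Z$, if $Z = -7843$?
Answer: $-41740$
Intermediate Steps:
$P{\left(S \right)} = 70 S$
$\left(-30607 + P{\left(\left(-28 - -1\right) - 20 \right)}\right) + Z = \left(-30607 + 70 \left(\left(-28 - -1\right) - 20\right)\right) - 7843 = \left(-30607 + 70 \left(\left(-28 + 1\right) - 20\right)\right) - 7843 = \left(-30607 + 70 \left(-27 - 20\right)\right) - 7843 = \left(-30607 + 70 \left(-47\right)\right) - 7843 = \left(-30607 - 3290\right) - 7843 = -33897 - 7843 = -41740$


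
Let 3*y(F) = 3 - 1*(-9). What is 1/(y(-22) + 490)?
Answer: 1/494 ≈ 0.0020243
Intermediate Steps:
y(F) = 4 (y(F) = (3 - 1*(-9))/3 = (3 + 9)/3 = (⅓)*12 = 4)
1/(y(-22) + 490) = 1/(4 + 490) = 1/494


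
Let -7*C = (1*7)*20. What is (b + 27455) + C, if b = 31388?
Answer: 58823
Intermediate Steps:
C = -20 (C = -1*7*20/7 = -20 ≈ -20.000)
(b + 27455) + C = (31388 + 27455) - 20 = 58843 - 20 = 58823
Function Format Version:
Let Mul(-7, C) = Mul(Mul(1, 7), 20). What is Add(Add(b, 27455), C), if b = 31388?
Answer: 58823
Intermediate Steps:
C = -20 (C = Mul(Rational(-1, 7), Mul(Mul(1, 7), 20)) = Mul(Rational(-1, 7), Mul(7, 20)) = Mul(Rational(-1, 7), 140) = -20)
Add(Add(b, 27455), C) = Add(Add(31388, 27455), -20) = Add(58843, -20) = 58823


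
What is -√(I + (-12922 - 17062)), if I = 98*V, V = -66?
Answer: -2*I*√9113 ≈ -190.92*I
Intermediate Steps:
I = -6468 (I = 98*(-66) = -6468)
-√(I + (-12922 - 17062)) = -√(-6468 + (-12922 - 17062)) = -√(-6468 - 29984) = -√(-36452) = -2*I*√9113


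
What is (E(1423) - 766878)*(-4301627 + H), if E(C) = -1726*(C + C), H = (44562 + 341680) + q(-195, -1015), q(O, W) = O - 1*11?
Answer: 22236931042734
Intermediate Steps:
q(O, W) = -11 + O (q(O, W) = O - 11 = -11 + O)
H = 386036 (H = (44562 + 341680) + (-11 - 195) = 386242 - 206 = 386036)
E(C) = -3452*C
(E(1423) - 766878)*(-4301627 + H) = (-3452*1423 - 766878)*(-4301627 + 386036) = (-4912196 - 766878)*(-3915591) = -5679074*(-3915591) = 22236931042734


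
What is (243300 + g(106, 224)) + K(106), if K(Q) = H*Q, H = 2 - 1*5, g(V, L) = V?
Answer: 243088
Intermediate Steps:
H = -3 (H = 2 - 5 = -3)
K(Q) = -3*Q
(243300 + g(106, 224)) + K(106) = (243300 + 106) - 3*106 = 243406 - 318 = 243088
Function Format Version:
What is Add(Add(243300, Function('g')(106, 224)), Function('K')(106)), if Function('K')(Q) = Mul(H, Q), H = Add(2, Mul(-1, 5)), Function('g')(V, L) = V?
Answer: 243088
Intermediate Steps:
H = -3 (H = Add(2, -5) = -3)
Function('K')(Q) = Mul(-3, Q)
Add(Add(243300, Function('g')(106, 224)), Function('K')(106)) = Add(Add(243300, 106), Mul(-3, 106)) = Add(243406, -318) = 243088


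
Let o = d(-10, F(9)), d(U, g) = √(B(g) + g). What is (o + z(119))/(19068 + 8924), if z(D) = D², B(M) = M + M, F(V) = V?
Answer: 14161/27992 + 3*√3/27992 ≈ 0.50608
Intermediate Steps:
B(M) = 2*M
d(U, g) = √3*√g (d(U, g) = √(2*g + g) = √(3*g) = √3*√g)
o = 3*√3 (o = √3*√9 = √3*3 = 3*√3 ≈ 5.1962)
(o + z(119))/(19068 + 8924) = (3*√3 + 119²)/(19068 + 8924) = (3*√3 + 14161)/27992 = (14161 + 3*√3)*(1/27992) = 14161/27992 + 3*√3/27992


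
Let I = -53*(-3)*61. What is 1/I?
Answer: 1/9699 ≈ 0.00010310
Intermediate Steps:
I = 9699 (I = 159*61 = 9699)
1/I = 1/9699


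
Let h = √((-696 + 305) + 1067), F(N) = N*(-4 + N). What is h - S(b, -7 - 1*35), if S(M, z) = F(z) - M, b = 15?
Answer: -1891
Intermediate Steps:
h = 26 (h = √(-391 + 1067) = √676 = 26)
S(M, z) = -M + z*(-4 + z) (S(M, z) = z*(-4 + z) - M = -M + z*(-4 + z))
h - S(b, -7 - 1*35) = 26 - (-1*15 + (-7 - 1*35)*(-4 + (-7 - 1*35))) = 26 - (-15 + (-7 - 35)*(-4 + (-7 - 35))) = 26 - (-15 - 42*(-4 - 42)) = 26 - (-15 - 42*(-46)) = 26 - (-15 + 1932) = 26 - 1*1917 = 26 - 1917 = -1891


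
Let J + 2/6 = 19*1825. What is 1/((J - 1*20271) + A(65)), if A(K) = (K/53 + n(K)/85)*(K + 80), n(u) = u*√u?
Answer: 106535463558/1547607636574171 - 810129645*√65/1547607636574171 ≈ 6.4618e-5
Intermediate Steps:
n(u) = u^(3/2)
J = 104024/3 (J = -⅓ + 19*1825 = -⅓ + 34675 = 104024/3 ≈ 34675.)
A(K) = (80 + K)*(K/53 + K^(3/2)/85) (A(K) = (K/53 + K^(3/2)/85)*(K + 80) = (K*(1/53) + K^(3/2)*(1/85))*(80 + K) = (K/53 + K^(3/2)/85)*(80 + K) = (80 + K)*(K/53 + K^(3/2)/85))
1/((J - 1*20271) + A(65)) = 1/((104024/3 - 1*20271) + ((1/53)*65² + 65^(5/2)/85 + 16*65^(3/2)/17 + (80/53)*65)) = 1/((104024/3 - 20271) + ((1/53)*4225 + (4225*√65)/85 + 16*(65*√65)/17 + 5200/53)) = 1/(43211/3 + (4225/53 + 845*√65/17 + 1040*√65/17 + 5200/53)) = 1/(43211/3 + (9425/53 + 1885*√65/17)) = 1/(2318458/159 + 1885*√65/17)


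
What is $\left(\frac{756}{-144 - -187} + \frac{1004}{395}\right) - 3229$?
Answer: $- \frac{54502773}{16985} \approx -3208.9$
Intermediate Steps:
$\left(\frac{756}{-144 - -187} + \frac{1004}{395}\right) - 3229 = \left(\frac{756}{-144 + 187} + 1004 \cdot \frac{1}{395}\right) - 3229 = \left(\frac{756}{43} + \frac{1004}{395}\right) - 3229 = \frac{341792}{16985} - 3229 = - \frac{54502773}{16985}$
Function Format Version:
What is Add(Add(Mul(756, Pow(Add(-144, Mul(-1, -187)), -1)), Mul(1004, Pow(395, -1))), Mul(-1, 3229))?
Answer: Rational(-54502773, 16985) ≈ -3208.9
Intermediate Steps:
Add(Add(Mul(756, Pow(Add(-144, Mul(-1, -187)), -1)), Mul(1004, Pow(395, -1))), Mul(-1, 3229)) = Add(Add(Mul(756, Pow(Add(-144, 187), -1)), Mul(1004, Rational(1, 395))), -3229) = Add(Add(Mul(756, Pow(43, -1)), Rational(1004, 395)), -3229) = Add(Add(Mul(756, Rational(1, 43)), Rational(1004, 395)), -3229) = Add(Add(Rational(756, 43), Rational(1004, 395)), -3229) = Add(Rational(341792, 16985), -3229) = Rational(-54502773, 16985)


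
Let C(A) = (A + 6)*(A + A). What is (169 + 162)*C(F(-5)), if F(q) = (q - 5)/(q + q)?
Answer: 4634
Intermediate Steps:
F(q) = (-5 + q)/(2*q) (F(q) = (-5 + q)/((2*q)) = (-5 + q)*(1/(2*q)) = (-5 + q)/(2*q))
C(A) = 2*A*(6 + A) (C(A) = (6 + A)*(2*A) = 2*A*(6 + A))
(169 + 162)*C(F(-5)) = (169 + 162)*(2*((½)*(-5 - 5)/(-5))*(6 + (½)*(-5 - 5)/(-5))) = 331*(2*((½)*(-⅕)*(-10))*(6 + (½)*(-⅕)*(-10))) = 331*(2*1*(6 + 1)) = 331*(2*1*7) = 331*14 = 4634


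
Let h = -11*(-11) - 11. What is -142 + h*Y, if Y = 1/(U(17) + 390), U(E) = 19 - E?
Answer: -27777/196 ≈ -141.72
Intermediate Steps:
h = 110 (h = 121 - 11 = 110)
Y = 1/392 (Y = 1/((19 - 1*17) + 390) = 1/((19 - 17) + 390) = 1/(2 + 390) = 1/392 ≈ 0.0025510)
-142 + h*Y = -142 + 110*(1/392) = -142 + 55/196 = -27777/196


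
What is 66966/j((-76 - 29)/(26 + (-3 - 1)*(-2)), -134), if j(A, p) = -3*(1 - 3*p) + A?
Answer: -758948/13737 ≈ -55.248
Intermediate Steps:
j(A, p) = -3 + A + 9*p (j(A, p) = (-3 + 9*p) + A = -3 + A + 9*p)
66966/j((-76 - 29)/(26 + (-3 - 1)*(-2)), -134) = 66966/(-3 + (-76 - 29)/(26 + (-3 - 1)*(-2)) + 9*(-134)) = 66966/(-3 - 105/(26 - 4*(-2)) - 1206) = 66966/(-3 - 105/(26 + 8) - 1206) = 66966/(-3 - 105/34 - 1206) = 66966/(-41211/34) = 66966*(-34/41211) = -758948/13737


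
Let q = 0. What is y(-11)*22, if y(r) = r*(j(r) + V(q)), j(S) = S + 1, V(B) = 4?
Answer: 1452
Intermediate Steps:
j(S) = 1 + S
y(r) = r*(5 + r) (y(r) = r*((1 + r) + 4) = r*(5 + r))
y(-11)*22 = -11*(5 - 11)*22 = -11*(-6)*22 = 66*22 = 1452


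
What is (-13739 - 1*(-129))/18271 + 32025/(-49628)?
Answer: -1260565855/906753188 ≈ -1.3902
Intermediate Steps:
(-13739 - 1*(-129))/18271 + 32025/(-49628) = (-13739 + 129)*(1/18271) + 32025*(-1/49628) = -13610*1/18271 - 32025/49628 = -13610/18271 - 32025/49628 = -1260565855/906753188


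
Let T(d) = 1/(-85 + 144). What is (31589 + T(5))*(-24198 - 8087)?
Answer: -60171233320/59 ≈ -1.0199e+9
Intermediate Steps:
T(d) = 1/59
(31589 + T(5))*(-24198 - 8087) = (31589 + 1/59)*(-24198 - 8087) = (1863752/59)*(-32285) = -60171233320/59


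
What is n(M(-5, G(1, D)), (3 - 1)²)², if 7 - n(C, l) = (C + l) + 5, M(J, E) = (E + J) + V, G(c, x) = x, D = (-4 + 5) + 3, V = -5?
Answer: 16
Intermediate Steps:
D = 4 (D = 1 + 3 = 4)
M(J, E) = -5 + E + J (M(J, E) = (E + J) - 5 = -5 + E + J)
n(C, l) = 2 - C - l (n(C, l) = 7 - ((C + l) + 5) = 7 - (5 + C + l) = 7 + (-5 - C - l) = 2 - C - l)
n(M(-5, G(1, D)), (3 - 1)²)² = (2 - (-5 + 4 - 5) - (3 - 1)²)² = (2 - 1*(-6) - 1*2²)² = (2 + 6 - 1*4)² = (2 + 6 - 4)² = 4² = 16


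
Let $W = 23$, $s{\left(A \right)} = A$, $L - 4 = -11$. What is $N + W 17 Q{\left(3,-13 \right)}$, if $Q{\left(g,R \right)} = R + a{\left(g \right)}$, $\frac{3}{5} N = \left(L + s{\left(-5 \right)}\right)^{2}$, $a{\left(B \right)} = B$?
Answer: $-3670$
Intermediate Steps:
$L = -7$ ($L = 4 - 11 = -7$)
$N = 240$ ($N = \frac{5 \left(-7 - 5\right)^{2}}{3} = \frac{5 \left(-12\right)^{2}}{3} = \frac{5}{3} \cdot 144 = 240$)
$Q{\left(g,R \right)} = R + g$
$N + W 17 Q{\left(3,-13 \right)} = 240 + 23 \cdot 17 \left(-13 + 3\right) = 240 + 391 \left(-10\right) = 240 - 3910 = -3670$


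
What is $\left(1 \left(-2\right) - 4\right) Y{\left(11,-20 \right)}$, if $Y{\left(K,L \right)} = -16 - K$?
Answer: $162$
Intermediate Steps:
$\left(1 \left(-2\right) - 4\right) Y{\left(11,-20 \right)} = \left(1 \left(-2\right) - 4\right) \left(-16 - 11\right) = \left(-2 - 4\right) \left(-16 - 11\right) = \left(-6\right) \left(-27\right) = 162$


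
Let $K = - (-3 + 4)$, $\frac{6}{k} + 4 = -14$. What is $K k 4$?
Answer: $\frac{4}{3} \approx 1.3333$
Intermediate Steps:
$k = - \frac{1}{3}$ ($k = \frac{6}{-4 - 14} = \frac{6}{-18} = 6 \left(- \frac{1}{18}\right) = - \frac{1}{3} \approx -0.33333$)
$K = -1$ ($K = \left(-1\right) 1 = -1$)
$K k 4 = \left(-1\right) \left(- \frac{1}{3}\right) 4 = \frac{1}{3} \cdot 4 = \frac{4}{3}$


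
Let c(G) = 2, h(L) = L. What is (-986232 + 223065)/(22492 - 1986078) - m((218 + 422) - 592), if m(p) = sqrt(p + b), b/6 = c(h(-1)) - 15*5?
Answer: 763167/1963586 - I*sqrt(390) ≈ 0.38866 - 19.748*I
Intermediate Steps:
b = -438 (b = 6*(2 - 15*5) = 6*(2 - 75) = 6*(-73) = -438)
m(p) = sqrt(-438 + p) (m(p) = sqrt(p - 438) = sqrt(-438 + p))
(-986232 + 223065)/(22492 - 1986078) - m((218 + 422) - 592) = (-986232 + 223065)/(22492 - 1986078) - sqrt(-438 + ((218 + 422) - 592)) = -763167/(-1963586) - sqrt(-438 + (640 - 592)) = -763167*(-1/1963586) - sqrt(-438 + 48) = 763167/1963586 - sqrt(-390) = 763167/1963586 - I*sqrt(390)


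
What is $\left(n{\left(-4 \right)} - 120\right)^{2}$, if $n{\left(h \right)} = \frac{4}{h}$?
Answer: $14641$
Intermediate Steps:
$\left(n{\left(-4 \right)} - 120\right)^{2} = \left(\frac{4}{-4} - 120\right)^{2} = \left(4 \left(- \frac{1}{4}\right) - 120\right)^{2} = \left(-1 - 120\right)^{2} = \left(-121\right)^{2} = 14641$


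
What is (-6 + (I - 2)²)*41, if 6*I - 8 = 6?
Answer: -2173/9 ≈ -241.44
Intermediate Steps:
I = 7/3 (I = 4/3 + (⅙)*6 = 4/3 + 1 = 7/3 ≈ 2.3333)
(-6 + (I - 2)²)*41 = (-6 + (7/3 - 2)²)*41 = (-6 + (⅓)²)*41 = (-6 + ⅑)*41 = -53/9*41 = -2173/9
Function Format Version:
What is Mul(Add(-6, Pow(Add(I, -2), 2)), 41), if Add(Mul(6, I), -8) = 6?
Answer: Rational(-2173, 9) ≈ -241.44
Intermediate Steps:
I = Rational(7, 3) (I = Add(Rational(4, 3), Mul(Rational(1, 6), 6)) = Add(Rational(4, 3), 1) = Rational(7, 3) ≈ 2.3333)
Mul(Add(-6, Pow(Add(I, -2), 2)), 41) = Mul(Add(-6, Pow(Add(Rational(7, 3), -2), 2)), 41) = Mul(Add(-6, Pow(Rational(1, 3), 2)), 41) = Mul(Add(-6, Rational(1, 9)), 41) = Mul(Rational(-53, 9), 41) = Rational(-2173, 9)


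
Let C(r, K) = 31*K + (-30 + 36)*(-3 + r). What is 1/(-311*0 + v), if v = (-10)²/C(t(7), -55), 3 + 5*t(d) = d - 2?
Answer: -8603/500 ≈ -17.206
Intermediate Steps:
t(d) = -1 + d/5 (t(d) = -⅗ + (d - 2)/5 = -⅗ + (-2 + d)/5 = -⅗ + (-⅖ + d/5) = -1 + d/5)
C(r, K) = -18 + 6*r + 31*K (C(r, K) = 31*K + 6*(-3 + r) = 31*K + (-18 + 6*r) = -18 + 6*r + 31*K)
v = -500/8603 (v = (-10)²/(-18 + 6*(-1 + (⅕)*7) + 31*(-55)) = 100/(-18 + 6*(-1 + 7/5) - 1705) = 100/(-18 + 6*(⅖) - 1705) = 100/(-18 + 12/5 - 1705) = 100/(-8603/5) = 100*(-5/8603) = -500/8603 ≈ -0.058119)
1/(-311*0 + v) = 1/(-311*0 - 500/8603) = 1/(0 - 500/8603) = 1/(-500/8603) = -8603/500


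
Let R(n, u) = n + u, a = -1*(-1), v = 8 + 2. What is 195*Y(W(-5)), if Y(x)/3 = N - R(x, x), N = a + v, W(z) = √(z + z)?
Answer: 6435 - 1170*I*√10 ≈ 6435.0 - 3699.9*I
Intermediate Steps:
v = 10
a = 1
W(z) = √2*√z (W(z) = √(2*z) = √2*√z)
N = 11 (N = 1 + 10 = 11)
Y(x) = 33 - 6*x (Y(x) = 3*(11 - (x + x)) = 3*(11 - 2*x) = 33 - 6*x)
195*Y(W(-5)) = 195*(33 - 6*√2*√(-5)) = 195*(33 - 6*√2*I*√5) = 195*(33 - 6*I*√10) = 6435 - 1170*I*√10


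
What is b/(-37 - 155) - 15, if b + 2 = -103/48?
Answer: -138041/9216 ≈ -14.978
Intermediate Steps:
b = -199/48 (b = -2 - 103/48 = -199/48 ≈ -4.1458)
b/(-37 - 155) - 15 = -199/48/(-37 - 155) - 15 = -199/48/(-192) - 15 = -1/192*(-199/48) - 15 = 199/9216 - 15 = -138041/9216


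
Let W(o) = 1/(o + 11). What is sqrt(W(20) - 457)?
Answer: 3*I*sqrt(48794)/31 ≈ 21.377*I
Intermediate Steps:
W(o) = 1/(11 + o)
sqrt(W(20) - 457) = sqrt(1/(11 + 20) - 457) = sqrt(1/31 - 457) = sqrt(-14166/31) = 3*I*sqrt(48794)/31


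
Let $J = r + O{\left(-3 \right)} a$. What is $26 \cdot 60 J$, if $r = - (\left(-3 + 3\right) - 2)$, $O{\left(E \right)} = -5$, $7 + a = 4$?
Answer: $26520$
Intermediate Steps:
$a = -3$ ($a = -7 + 4 = -3$)
$r = 2$ ($r = - (0 - 2) = \left(-1\right) \left(-2\right) = 2$)
$J = 17$ ($J = 2 - -15 = 2 + 15 = 17$)
$26 \cdot 60 J = 26 \cdot 60 \cdot 17 = 1560 \cdot 17 = 26520$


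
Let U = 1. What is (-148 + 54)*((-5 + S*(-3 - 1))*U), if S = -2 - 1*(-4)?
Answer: 1222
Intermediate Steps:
S = 2 (S = -2 + 4 = 2)
(-148 + 54)*((-5 + S*(-3 - 1))*U) = (-148 + 54)*((-5 + 2*(-3 - 1))*1) = -94*(-5 + 2*(-4)) = -94*(-5 - 8) = -(-1222) = -94*(-13) = 1222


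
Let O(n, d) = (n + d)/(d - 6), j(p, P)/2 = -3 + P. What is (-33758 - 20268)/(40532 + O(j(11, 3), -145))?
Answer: -8157926/6120477 ≈ -1.3329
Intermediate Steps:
j(p, P) = -6 + 2*P (j(p, P) = 2*(-3 + P) = -6 + 2*P)
O(n, d) = (d + n)/(-6 + d)
(-33758 - 20268)/(40532 + O(j(11, 3), -145)) = (-33758 - 20268)/(40532 + (-145 + (-6 + 2*3))/(-6 - 145)) = -54026/(40532 + (-145 + (-6 + 6))/(-151)) = -54026/(40532 - (-145 + 0)/151) = -54026/(40532 - 1/151*(-145)) = -54026/(40532 + 145/151) = -54026/6120477/151 = -54026*151/6120477 = -8157926/6120477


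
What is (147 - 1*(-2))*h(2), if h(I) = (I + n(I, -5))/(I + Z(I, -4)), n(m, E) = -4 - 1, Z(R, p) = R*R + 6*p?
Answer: 149/6 ≈ 24.833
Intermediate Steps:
Z(R, p) = R² + 6*p
n(m, E) = -5
h(I) = (-5 + I)/(-24 + I + I²) (h(I) = (I - 5)/(I + (I² + 6*(-4))) = (-5 + I)/(I + (I² - 24)) = (-5 + I)/(I + (-24 + I²)) = (-5 + I)/(-24 + I + I²))
(147 - 1*(-2))*h(2) = (147 - 1*(-2))*((-5 + 2)/(-24 + 2 + 2²)) = (147 + 2)*(-3/(-24 + 2 + 4)) = 149*(-3/(-18)) = 149*(-1/18*(-3)) = 149*(⅙) = 149/6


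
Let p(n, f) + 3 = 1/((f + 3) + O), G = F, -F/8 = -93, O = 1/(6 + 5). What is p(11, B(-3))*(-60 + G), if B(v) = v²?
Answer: -13968/7 ≈ -1995.4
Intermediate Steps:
O = 1/11 ≈ 0.090909
F = 744 (F = -8*(-93) = 744)
G = 744
p(n, f) = -3 + 1/(34/11 + f) (p(n, f) = -3 + 1/((f + 3) + 1/11) = -3 + 1/((3 + f) + 1/11) = -3 + 1/(34/11 + f))
p(11, B(-3))*(-60 + G) = ((-91 - 33*(-3)²)/(34 + 11*(-3)²))*(-60 + 744) = ((-91 - 33*9)/(34 + 11*9))*684 = ((-91 - 297)/(34 + 99))*684 = (-388/133)*684 = ((1/133)*(-388))*684 = -388/133*684 = -13968/7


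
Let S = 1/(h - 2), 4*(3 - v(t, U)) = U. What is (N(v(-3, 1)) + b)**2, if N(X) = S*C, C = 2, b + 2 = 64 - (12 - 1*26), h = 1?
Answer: 5476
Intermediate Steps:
v(t, U) = 3 - U/4
b = 76 (b = -2 + (64 - (12 - 1*26)) = -2 + (64 - (12 - 26)) = -2 + (64 - 1*(-14)) = -2 + (64 + 14) = -2 + 78 = 76)
S = -1 (S = 1/(1 - 2) = 1/(-1) = -1)
N(X) = -2 (N(X) = -1*2 = -2)
(N(v(-3, 1)) + b)**2 = (-2 + 76)**2 = 74**2 = 5476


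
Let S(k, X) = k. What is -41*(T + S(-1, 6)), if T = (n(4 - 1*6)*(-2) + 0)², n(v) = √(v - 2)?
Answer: 697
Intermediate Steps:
n(v) = √(-2 + v)
T = -16 (T = (√(-2 + (4 - 1*6))*(-2) + 0)² = (√(-2 + (4 - 6))*(-2) + 0)² = (√(-2 - 2)*(-2) + 0)² = (√(-4)*(-2) + 0)² = ((2*I)*(-2) + 0)² = (-4*I + 0)² = (-4*I)² = -16)
-41*(T + S(-1, 6)) = -41*(-16 - 1) = -41*(-17) = 697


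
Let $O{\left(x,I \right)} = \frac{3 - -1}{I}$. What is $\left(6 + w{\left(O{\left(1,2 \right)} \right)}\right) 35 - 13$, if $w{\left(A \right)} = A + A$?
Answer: $337$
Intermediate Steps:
$O{\left(x,I \right)} = \frac{4}{I}$ ($O{\left(x,I \right)} = \frac{3 + 1}{I} = \frac{4}{I}$)
$w{\left(A \right)} = 2 A$
$\left(6 + w{\left(O{\left(1,2 \right)} \right)}\right) 35 - 13 = \left(6 + 2 \cdot \frac{4}{2}\right) 35 - 13 = \left(6 + 2 \cdot 4 \cdot \frac{1}{2}\right) 35 - 13 = \left(6 + 2 \cdot 2\right) 35 - 13 = \left(6 + 4\right) 35 - 13 = 10 \cdot 35 - 13 = 350 - 13 = 337$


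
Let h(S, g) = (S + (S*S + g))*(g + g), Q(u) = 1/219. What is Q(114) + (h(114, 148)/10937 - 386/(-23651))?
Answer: 20327718056737/56648946153 ≈ 358.84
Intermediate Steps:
Q(u) = 1/219
h(S, g) = 2*g*(S + g + S²) (h(S, g) = (S + (S² + g))*(2*g) = (S + (g + S²))*(2*g) = (S + g + S²)*(2*g) = 2*g*(S + g + S²))
Q(114) + (h(114, 148)/10937 - 386/(-23651)) = 1/219 + ((2*148*(114 + 148 + 114²))/10937 - 386/(-23651)) = 1/219 + ((2*148*(114 + 148 + 12996))*(1/10937) - 386*(-1/23651)) = 1/219 + ((2*148*13258)*(1/10937) + 386/23651) = 1/219 + (3924368*(1/10937) + 386/23651) = 1/219 + (3924368/10937 + 386/23651) = 1/219 + 92819449250/258670987 = 20327718056737/56648946153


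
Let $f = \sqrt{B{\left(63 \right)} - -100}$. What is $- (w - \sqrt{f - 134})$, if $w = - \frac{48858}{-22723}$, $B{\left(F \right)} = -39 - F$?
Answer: $- \frac{48858}{22723} + \sqrt{-134 + i \sqrt{2}} \approx -2.0891 + 11.576 i$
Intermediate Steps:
$w = \frac{48858}{22723}$ ($w = \left(-48858\right) \left(- \frac{1}{22723}\right) = \frac{48858}{22723} \approx 2.1502$)
$f = i \sqrt{2}$ ($f = \sqrt{\left(-39 - 63\right) - -100} = \sqrt{\left(-39 - 63\right) + \left(125 - 25\right)} = \sqrt{-102 + 100} = \sqrt{-2} = i \sqrt{2} \approx 1.4142 i$)
$- (w - \sqrt{f - 134}) = - (\frac{48858}{22723} - \sqrt{i \sqrt{2} - 134}) = - (\frac{48858}{22723} - \sqrt{-134 + i \sqrt{2}}) = - \frac{48858}{22723} + \sqrt{-134 + i \sqrt{2}}$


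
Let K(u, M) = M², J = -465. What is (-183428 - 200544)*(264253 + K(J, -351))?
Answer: -148771487288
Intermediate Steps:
(-183428 - 200544)*(264253 + K(J, -351)) = (-183428 - 200544)*(264253 + (-351)²) = -383972*(264253 + 123201) = -383972*387454 = -148771487288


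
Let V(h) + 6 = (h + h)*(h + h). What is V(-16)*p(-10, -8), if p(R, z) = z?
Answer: -8144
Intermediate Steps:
V(h) = -6 + 4*h² (V(h) = -6 + (h + h)*(h + h) = -6 + (2*h)*(2*h) = -6 + 4*h²)
V(-16)*p(-10, -8) = (-6 + 4*(-16)²)*(-8) = (-6 + 4*256)*(-8) = (-6 + 1024)*(-8) = 1018*(-8) = -8144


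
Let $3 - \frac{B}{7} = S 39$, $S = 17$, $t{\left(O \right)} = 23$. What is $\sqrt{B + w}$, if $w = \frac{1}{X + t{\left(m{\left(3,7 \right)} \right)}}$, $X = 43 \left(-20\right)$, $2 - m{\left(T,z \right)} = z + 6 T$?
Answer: $\frac{i \sqrt{359625513}}{279} \approx 67.971 i$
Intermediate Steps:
$m{\left(T,z \right)} = 2 - z - 6 T$ ($m{\left(T,z \right)} = 2 - \left(z + 6 T\right) = 2 - z - 6 T$)
$X = -860$
$B = -4620$ ($B = 21 - 7 \cdot 17 \cdot 39 = 21 - 4641 = -4620$)
$w = - \frac{1}{837}$ ($w = \frac{1}{-860 + 23} = \frac{1}{-837} = - \frac{1}{837} \approx -0.0011947$)
$\sqrt{B + w} = \sqrt{-4620 - \frac{1}{837}} = \sqrt{- \frac{3866941}{837}} = \frac{i \sqrt{359625513}}{279}$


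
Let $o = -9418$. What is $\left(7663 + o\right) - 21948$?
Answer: $-23703$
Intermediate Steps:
$\left(7663 + o\right) - 21948 = \left(7663 - 9418\right) - 21948 = -1755 - 21948 = -23703$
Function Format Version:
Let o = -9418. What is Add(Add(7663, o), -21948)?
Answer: -23703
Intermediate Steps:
Add(Add(7663, o), -21948) = Add(Add(7663, -9418), -21948) = Add(-1755, -21948) = -23703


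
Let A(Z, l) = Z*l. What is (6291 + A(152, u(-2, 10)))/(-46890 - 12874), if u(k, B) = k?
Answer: -5987/59764 ≈ -0.10018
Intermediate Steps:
(6291 + A(152, u(-2, 10)))/(-46890 - 12874) = (6291 + 152*(-2))/(-46890 - 12874) = (6291 - 304)/(-59764) = 5987*(-1/59764) = -5987/59764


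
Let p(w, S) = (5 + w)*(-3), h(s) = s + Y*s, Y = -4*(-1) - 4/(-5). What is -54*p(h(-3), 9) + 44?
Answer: -9824/5 ≈ -1964.8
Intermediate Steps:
Y = 24/5 (Y = 4 - 4*(-1/5) = 4 + 4/5 = 24/5 ≈ 4.8000)
h(s) = 29*s/5 (h(s) = s + 24*s/5 = 29*s/5)
p(w, S) = -15 - 3*w
-54*p(h(-3), 9) + 44 = -54*(-15 - 87*(-3)/5) + 44 = -54*(-15 - 3*(-87/5)) + 44 = -54*(-15 + 261/5) + 44 = -54*186/5 + 44 = -10044/5 + 44 = -9824/5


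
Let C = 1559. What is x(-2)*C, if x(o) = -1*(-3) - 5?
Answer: -3118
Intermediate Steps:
x(o) = -2 (x(o) = 3 - 5 = -2)
x(-2)*C = -2*1559 = -3118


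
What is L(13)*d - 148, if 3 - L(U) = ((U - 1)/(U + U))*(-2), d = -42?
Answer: -4066/13 ≈ -312.77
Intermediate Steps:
L(U) = 3 + (-1 + U)/U (L(U) = 3 - (U - 1)/(U + U)*(-2) = 3 - (-1 + U)/((2*U))*(-2) = 3 - (-1 + U)*(1/(2*U))*(-2) = 3 - (-1 + U)/(2*U)*(-2) = 3 - (-1)*(-1 + U)/U = 3 + (-1 + U)/U)
L(13)*d - 148 = (4 - 1/13)*(-42) - 148 = (51/13)*(-42) - 148 = -2142/13 - 148 = -4066/13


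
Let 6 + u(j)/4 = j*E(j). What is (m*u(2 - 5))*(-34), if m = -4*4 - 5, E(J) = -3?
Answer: 8568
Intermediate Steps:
m = -21 (m = -16 - 5 = -21)
u(j) = -24 - 12*j (u(j) = -24 + 4*(j*(-3)) = -24 + 4*(-3*j) = -24 - 12*j)
(m*u(2 - 5))*(-34) = -21*(-24 - 12*(2 - 5))*(-34) = -21*(-24 - 12*(-3))*(-34) = -21*(-24 + 36)*(-34) = -21*12*(-34) = -252*(-34) = 8568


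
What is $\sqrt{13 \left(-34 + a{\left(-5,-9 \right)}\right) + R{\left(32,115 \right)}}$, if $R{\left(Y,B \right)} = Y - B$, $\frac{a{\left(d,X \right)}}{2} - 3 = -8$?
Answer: $i \sqrt{655} \approx 25.593 i$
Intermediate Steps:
$a{\left(d,X \right)} = -10$ ($a{\left(d,X \right)} = 6 + 2 \left(-8\right) = 6 - 16 = -10$)
$\sqrt{13 \left(-34 + a{\left(-5,-9 \right)}\right) + R{\left(32,115 \right)}} = \sqrt{13 \left(-34 - 10\right) + \left(32 - 115\right)} = \sqrt{13 \left(-44\right) + \left(32 - 115\right)} = \sqrt{-572 - 83} = \sqrt{-655} = i \sqrt{655}$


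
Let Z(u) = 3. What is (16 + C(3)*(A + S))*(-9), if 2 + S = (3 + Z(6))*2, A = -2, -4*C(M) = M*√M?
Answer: -144 + 54*√3 ≈ -50.469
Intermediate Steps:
C(M) = -M^(3/2)/4 (C(M) = -M*√M/4 = -M^(3/2)/4)
S = 10 (S = -2 + (3 + 3)*2 = -2 + 6*2 = -2 + 12 = 10)
(16 + C(3)*(A + S))*(-9) = (16 + (-3*√3/4)*(-2 + 10))*(-9) = (16 - 3*√3/4*8)*(-9) = (16 - 6*√3)*(-9) = -144 + 54*√3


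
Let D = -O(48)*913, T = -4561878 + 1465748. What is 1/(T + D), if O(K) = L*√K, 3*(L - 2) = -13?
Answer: -4644195/14378704706302 - 6391*√3/7189352353151 ≈ -3.2453e-7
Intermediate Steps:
L = -7/3 (L = 2 + (⅓)*(-13) = 2 - 13/3 = -7/3 ≈ -2.3333)
T = -3096130
O(K) = -7*√K/3
D = 25564*√3/3 (D = -(-28*√3/3)*913 = -(-25564)*√3/3 = 25564*√3/3 ≈ 14759.)
1/(T + D) = 1/(-3096130 + 25564*√3/3)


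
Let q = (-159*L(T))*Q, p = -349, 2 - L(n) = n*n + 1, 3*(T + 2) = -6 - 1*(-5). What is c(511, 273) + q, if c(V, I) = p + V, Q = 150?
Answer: 106162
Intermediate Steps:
T = -7/3 (T = -2 + (-6 - 1*(-5))/3 = -2 + (-6 + 5)/3 = -2 + (⅓)*(-1) = -2 - ⅓ = -7/3 ≈ -2.3333)
L(n) = 1 - n² (L(n) = 2 - (n*n + 1) = 2 - (n² + 1) = 2 - (1 + n²) = 2 + (-1 - n²) = 1 - n²)
c(V, I) = -349 + V
q = 106000 (q = -159*(1 - (-7/3)²)*150 = -159*(1 - 1*49/9)*150 = -159*(1 - 49/9)*150 = -159*(-40/9)*150 = (2120/3)*150 = 106000)
c(511, 273) + q = (-349 + 511) + 106000 = 162 + 106000 = 106162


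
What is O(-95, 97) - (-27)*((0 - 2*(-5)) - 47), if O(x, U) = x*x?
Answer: 8026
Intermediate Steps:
O(x, U) = x**2
O(-95, 97) - (-27)*((0 - 2*(-5)) - 47) = (-95)**2 - (-27)*((0 - 2*(-5)) - 47) = 9025 - (-27)*((0 + 10) - 47) = 9025 - (-27)*(10 - 47) = 9025 - (-27)*(-37) = 9025 - 1*999 = 9025 - 999 = 8026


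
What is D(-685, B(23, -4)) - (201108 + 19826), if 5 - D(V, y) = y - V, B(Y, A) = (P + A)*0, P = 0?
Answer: -221614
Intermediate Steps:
B(Y, A) = 0 (B(Y, A) = (0 + A)*0 = A*0 = 0)
D(V, y) = 5 + V - y (D(V, y) = 5 - (y - V) = 5 + (V - y) = 5 + V - y)
D(-685, B(23, -4)) - (201108 + 19826) = (5 - 685 - 1*0) - (201108 + 19826) = (5 - 685 + 0) - 1*220934 = -680 - 220934 = -221614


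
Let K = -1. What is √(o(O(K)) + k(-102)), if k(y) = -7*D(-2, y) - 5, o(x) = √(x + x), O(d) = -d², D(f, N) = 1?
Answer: √(-12 + I*√2) ≈ 0.20377 + 3.4701*I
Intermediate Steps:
o(x) = √2*√x (o(x) = √(2*x) = √2*√x)
k(y) = -12 (k(y) = -7*1 - 5 = -7 - 5 = -12)
√(o(O(K)) + k(-102)) = √(√2*√(-1*(-1)²) - 12) = √(√2*√(-1*1) - 12) = √(√2*√(-1) - 12) = √(√2*I - 12) = √(I*√2 - 12) = √(-12 + I*√2)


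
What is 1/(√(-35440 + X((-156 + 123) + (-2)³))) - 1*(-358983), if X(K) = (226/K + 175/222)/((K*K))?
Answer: 358983 - 41*I*√4935545084953254/542248416277 ≈ 3.5898e+5 - 0.0053119*I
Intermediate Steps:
X(K) = (175/222 + 226/K)/K² (X(K) = (226/K + 175*(1/222))/(K²) = (226/K + 175/222)/K² = (175/222 + 226/K)/K²)
1/(√(-35440 + X((-156 + 123) + (-2)³))) - 1*(-358983) = 1/(√(-35440 + (50172 + 175*((-156 + 123) + (-2)³))/(222*((-156 + 123) + (-2)³)³))) - 1*(-358983) = 1/(√(-35440 + (50172 + 175*(-33 - 8))/(222*(-33 - 8)³))) + 358983 = 1/(√(-35440 + (1/222)*(50172 + 175*(-41))/(-41)³)) + 358983 = 1/(√(-35440 + (1/222)*(-1/68921)*(50172 - 7175))) + 358983 = 1/(√(-35440 + (1/222)*(-1/68921)*42997)) + 358983 = 1/(√(-35440 - 42997/15300462)) + 358983 = 1/(√(-542248416277/15300462)) + 358983 = 1/(I*√4935545084953254/373182) + 358983 = -41*I*√4935545084953254/542248416277 + 358983 = 358983 - 41*I*√4935545084953254/542248416277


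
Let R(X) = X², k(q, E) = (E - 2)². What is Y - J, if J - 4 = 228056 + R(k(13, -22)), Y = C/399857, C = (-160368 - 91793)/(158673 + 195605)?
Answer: -4665098181749401/8332972838 ≈ -5.5984e+5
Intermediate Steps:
C = -252161/354278 ≈ -0.71176
k(q, E) = (-2 + E)²
Y = -14833/8332972838 (Y = -252161/354278/399857 = -252161/354278*1/399857 = -14833/8332972838 ≈ -1.7800e-6)
J = 559836 (J = 4 + (228056 + ((-2 - 22)²)²) = 4 + (228056 + ((-24)²)²) = 4 + (228056 + 576²) = 4 + (228056 + 331776) = 4 + 559832 = 559836)
Y - J = -14833/8332972838 - 1*559836 = -14833/8332972838 - 559836 = -4665098181749401/8332972838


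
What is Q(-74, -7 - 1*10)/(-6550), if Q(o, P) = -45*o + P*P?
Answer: -3619/6550 ≈ -0.55252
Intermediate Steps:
Q(o, P) = P**2 - 45*o (Q(o, P) = -45*o + P**2 = P**2 - 45*o)
Q(-74, -7 - 1*10)/(-6550) = ((-7 - 1*10)**2 - 45*(-74))/(-6550) = ((-7 - 10)**2 + 3330)*(-1/6550) = ((-17)**2 + 3330)*(-1/6550) = (289 + 3330)*(-1/6550) = 3619*(-1/6550) = -3619/6550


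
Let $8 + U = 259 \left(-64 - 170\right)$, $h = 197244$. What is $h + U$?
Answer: $136630$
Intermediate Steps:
$U = -60614$ ($U = -8 + 259 \left(-64 - 170\right) = -8 + 259 \left(-234\right) = -8 - 60606 = -60614$)
$h + U = 197244 - 60614 = 136630$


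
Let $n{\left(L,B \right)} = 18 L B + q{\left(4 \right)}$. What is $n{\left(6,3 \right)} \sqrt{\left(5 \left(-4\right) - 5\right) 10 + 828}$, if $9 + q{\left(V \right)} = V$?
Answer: $5423 \sqrt{2} \approx 7669.3$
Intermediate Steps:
$q{\left(V \right)} = -9 + V$
$n{\left(L,B \right)} = -5 + 18 B L$ ($n{\left(L,B \right)} = 18 L B + \left(-9 + 4\right) = 18 B L - 5 = -5 + 18 B L$)
$n{\left(6,3 \right)} \sqrt{\left(5 \left(-4\right) - 5\right) 10 + 828} = \left(-5 + 18 \cdot 3 \cdot 6\right) \sqrt{\left(5 \left(-4\right) - 5\right) 10 + 828} = \left(-5 + 324\right) \sqrt{\left(-20 - 5\right) 10 + 828} = 319 \sqrt{\left(-25\right) 10 + 828} = 319 \sqrt{-250 + 828} = 319 \sqrt{578} = 319 \cdot 17 \sqrt{2} = 5423 \sqrt{2}$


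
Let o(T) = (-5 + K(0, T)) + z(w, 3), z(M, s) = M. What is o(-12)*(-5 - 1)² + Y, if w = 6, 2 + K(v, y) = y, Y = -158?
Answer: -626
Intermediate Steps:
K(v, y) = -2 + y
o(T) = -1 + T (o(T) = (-5 + (-2 + T)) + 6 = (-7 + T) + 6 = -1 + T)
o(-12)*(-5 - 1)² + Y = (-1 - 12)*(-5 - 1)² - 158 = -13*(-6)² - 158 = -13*36 - 158 = -468 - 158 = -626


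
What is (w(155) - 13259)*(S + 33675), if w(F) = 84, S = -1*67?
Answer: -442785400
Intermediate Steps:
S = -67
(w(155) - 13259)*(S + 33675) = (84 - 13259)*(-67 + 33675) = -13175*33608 = -442785400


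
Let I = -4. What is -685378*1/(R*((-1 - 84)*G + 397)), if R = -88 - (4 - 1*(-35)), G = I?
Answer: 685378/93599 ≈ 7.3225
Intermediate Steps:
G = -4
R = -127 (R = -88 - (4 + 35) = -88 - 1*39 = -88 - 39 = -127)
-685378*1/(R*((-1 - 84)*G + 397)) = -685378*(-1/(127*((-1 - 84)*(-4) + 397))) = -685378*(-1/(127*(-85*(-4) + 397))) = -685378*(-1/(127*(340 + 397))) = -685378/((-127*737)) = -685378/(-93599) = -685378*(-1/93599) = 685378/93599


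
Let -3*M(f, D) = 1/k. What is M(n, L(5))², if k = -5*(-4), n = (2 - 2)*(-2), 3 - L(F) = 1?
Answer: 1/3600 ≈ 0.00027778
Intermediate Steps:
L(F) = 2 (L(F) = 3 - 1*1 = 3 - 1 = 2)
n = 0 (n = 0*(-2) = 0)
k = 20
M(f, D) = -1/60 (M(f, D) = -⅓/20 = -⅓*1/20 = -1/60)
M(n, L(5))² = (-1/60)² = 1/3600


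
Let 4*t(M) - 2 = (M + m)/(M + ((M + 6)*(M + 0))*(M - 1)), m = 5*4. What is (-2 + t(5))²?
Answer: 2809/1296 ≈ 2.1674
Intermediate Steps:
m = 20
t(M) = ½ + (20 + M)/(4*(M + M*(-1 + M)*(6 + M))) (t(M) = ½ + ((M + 20)/(M + ((M + 6)*(M + 0))*(M - 1)))/4 = ½ + ((20 + M)/(M + ((6 + M)*M)*(-1 + M)))/4 = ½ + ((20 + M)/(M + (M*(6 + M))*(-1 + M)))/4 = ½ + ((20 + M)/(M + M*(-1 + M)*(6 + M)))/4 = ½ + (20 + M)/(4*(M + M*(-1 + M)*(6 + M))))
(-2 + t(5))² = (-2 + (¼)*(20 - 9*5 + 2*5³ + 10*5²)/(5*(-5 + 5² + 5*5)))² = (-2 + (¼)*(⅕)*(20 - 45 + 2*125 + 10*25)/(-5 + 25 + 25))² = (-2 + (¼)*(⅕)*(20 - 45 + 250 + 250)/45)² = (-2 + (¼)*(⅕)*(1/45)*475)² = (-2 + 19/36)² = (-53/36)² = 2809/1296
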